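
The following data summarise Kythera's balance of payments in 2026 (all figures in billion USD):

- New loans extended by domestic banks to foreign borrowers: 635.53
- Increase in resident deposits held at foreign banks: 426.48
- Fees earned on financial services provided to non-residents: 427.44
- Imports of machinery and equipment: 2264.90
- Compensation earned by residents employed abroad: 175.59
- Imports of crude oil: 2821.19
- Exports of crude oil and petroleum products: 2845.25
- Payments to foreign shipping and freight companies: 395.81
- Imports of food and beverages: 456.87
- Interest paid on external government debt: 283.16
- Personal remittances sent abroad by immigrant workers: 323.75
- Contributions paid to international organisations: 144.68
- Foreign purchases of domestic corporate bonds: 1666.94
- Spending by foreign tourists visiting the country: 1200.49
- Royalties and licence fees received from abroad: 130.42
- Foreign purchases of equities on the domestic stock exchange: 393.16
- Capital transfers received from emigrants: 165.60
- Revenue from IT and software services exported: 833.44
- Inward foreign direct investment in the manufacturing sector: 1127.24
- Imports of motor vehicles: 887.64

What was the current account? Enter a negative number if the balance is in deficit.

-1965.37

Goods: -887.64 - 2264.90 - 2821.19 + 2845.25 - 456.87 = -3585.35
Services: -395.81 + 427.44 + 130.42 + 833.44 + 1200.49 = 2195.98
Primary income: 175.59 - 283.16 = -107.57
Secondary income: -323.75 - 144.68 = -468.43
Current account = (-3585.35) + 2195.98 + (-107.57) + (-468.43) = -1965.37
(Excluded from the current account — financial account: new loans extended by domestic banks to foreign borrowers 635.53, increase in resident deposits held at foreign banks 426.48, foreign purchases of domestic corporate bonds 1666.94, foreign purchases of equities on the domestic stock exchange 393.16, inward foreign direct investment in the manufacturing sector 1127.24; capital account: capital transfers received from emigrants 165.60.)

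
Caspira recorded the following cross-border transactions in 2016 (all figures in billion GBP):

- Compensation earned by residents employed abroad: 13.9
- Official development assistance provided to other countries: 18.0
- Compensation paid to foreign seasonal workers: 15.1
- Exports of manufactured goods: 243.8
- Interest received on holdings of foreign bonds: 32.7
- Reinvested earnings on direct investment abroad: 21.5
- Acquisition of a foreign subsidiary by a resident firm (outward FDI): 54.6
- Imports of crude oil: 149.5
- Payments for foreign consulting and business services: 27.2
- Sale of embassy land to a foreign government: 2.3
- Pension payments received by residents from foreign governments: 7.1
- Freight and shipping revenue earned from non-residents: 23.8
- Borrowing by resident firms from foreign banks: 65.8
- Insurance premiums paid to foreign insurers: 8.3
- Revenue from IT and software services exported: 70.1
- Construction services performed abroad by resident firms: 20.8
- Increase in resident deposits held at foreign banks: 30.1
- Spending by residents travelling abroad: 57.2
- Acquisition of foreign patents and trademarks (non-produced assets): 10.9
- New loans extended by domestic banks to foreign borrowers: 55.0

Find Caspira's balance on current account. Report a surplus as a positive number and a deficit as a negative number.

Goods: 243.8 - 149.5 = 94.3
Services: 23.8 - 8.3 - 57.2 + 70.1 + 20.8 - 27.2 = 22.0
Primary income: 32.7 + 13.9 + 21.5 - 15.1 = 53.0
Secondary income: 7.1 - 18.0 = -10.9
Current account = 94.3 + 22.0 + 53.0 + (-10.9) = 158.4
(Excluded from the current account — financial account: acquisition of a foreign subsidiary by a resident firm (outward FDI) 54.6, borrowing by resident firms from foreign banks 65.8, increase in resident deposits held at foreign banks 30.1, new loans extended by domestic banks to foreign borrowers 55.0; capital account: sale of embassy land to a foreign government 2.3, acquisition of foreign patents and trademarks (non-produced assets) 10.9.)

158.4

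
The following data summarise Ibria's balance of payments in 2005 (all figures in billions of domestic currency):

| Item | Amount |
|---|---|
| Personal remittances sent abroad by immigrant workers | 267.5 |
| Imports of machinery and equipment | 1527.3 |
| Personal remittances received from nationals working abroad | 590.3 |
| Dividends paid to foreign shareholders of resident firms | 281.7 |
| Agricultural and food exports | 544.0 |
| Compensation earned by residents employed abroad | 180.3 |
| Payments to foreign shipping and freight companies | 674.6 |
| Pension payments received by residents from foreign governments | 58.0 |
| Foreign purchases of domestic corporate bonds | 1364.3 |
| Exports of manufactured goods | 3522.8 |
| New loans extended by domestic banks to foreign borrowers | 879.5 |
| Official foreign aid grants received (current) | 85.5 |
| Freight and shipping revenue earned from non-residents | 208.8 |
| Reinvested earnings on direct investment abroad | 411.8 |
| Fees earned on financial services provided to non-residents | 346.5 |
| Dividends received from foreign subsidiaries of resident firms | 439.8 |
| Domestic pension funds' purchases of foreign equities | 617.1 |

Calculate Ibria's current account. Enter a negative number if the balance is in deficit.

Goods: -1527.3 + 3522.8 + 544.0 = 2539.5
Services: 208.8 + 346.5 - 674.6 = -119.3
Primary income: 411.8 - 281.7 + 180.3 + 439.8 = 750.2
Secondary income: 85.5 - 267.5 + 590.3 + 58.0 = 466.3
Current account = 2539.5 + (-119.3) + 750.2 + 466.3 = 3636.7
(Excluded from the current account — financial account: foreign purchases of domestic corporate bonds 1364.3, new loans extended by domestic banks to foreign borrowers 879.5, domestic pension funds' purchases of foreign equities 617.1.)

3636.7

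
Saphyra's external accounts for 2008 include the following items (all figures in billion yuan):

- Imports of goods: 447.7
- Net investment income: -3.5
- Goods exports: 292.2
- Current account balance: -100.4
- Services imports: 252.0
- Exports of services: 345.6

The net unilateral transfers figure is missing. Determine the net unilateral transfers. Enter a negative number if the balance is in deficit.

-35.0

Current account = goods balance + services balance + net primary income + net secondary income
Sum of the known components = -65.4
Net unilateral transfers = CA - (known components) = -100.4 - (-65.4) = -35.0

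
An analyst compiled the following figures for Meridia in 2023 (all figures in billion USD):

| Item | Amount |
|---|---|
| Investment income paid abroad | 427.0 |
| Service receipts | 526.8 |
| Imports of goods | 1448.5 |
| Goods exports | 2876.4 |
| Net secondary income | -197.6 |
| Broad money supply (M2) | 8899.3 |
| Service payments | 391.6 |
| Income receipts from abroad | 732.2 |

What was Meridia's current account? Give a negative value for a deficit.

1670.7

Goods balance = 2876.4 - 1448.5 = 1427.9
Services balance = 526.8 - 391.6 = 135.2
Trade balance (goods + services) = 1427.9 + 135.2 = 1563.1
Net primary income = 732.2 - 427.0 = 305.2
Net secondary income = -197.6
Current account = 1563.1 + 305.2 + (-197.6) = 1670.7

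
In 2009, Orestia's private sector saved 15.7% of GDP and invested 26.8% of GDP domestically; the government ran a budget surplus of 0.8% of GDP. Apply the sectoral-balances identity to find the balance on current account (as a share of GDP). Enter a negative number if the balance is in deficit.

-10.3

By the sectoral-balances identity, CA = (S_private - I) + (T - G).
Private balance = 15.7 - 26.8 = -11.1
Government balance (T - G) = 0.8
CA = -11.1 + 0.8 = -10.3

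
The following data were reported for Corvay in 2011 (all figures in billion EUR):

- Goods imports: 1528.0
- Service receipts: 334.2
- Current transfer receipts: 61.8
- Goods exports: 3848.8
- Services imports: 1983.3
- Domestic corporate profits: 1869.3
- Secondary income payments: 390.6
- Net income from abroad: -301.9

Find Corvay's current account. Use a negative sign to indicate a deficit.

Goods balance = 3848.8 - 1528.0 = 2320.8
Services balance = 334.2 - 1983.3 = -1649.1
Trade balance (goods + services) = 2320.8 + (-1649.1) = 671.7
Net primary income = -301.9
Net secondary income = 61.8 - 390.6 = -328.8
Current account = 671.7 + (-301.9) + (-328.8) = 41.0

41.0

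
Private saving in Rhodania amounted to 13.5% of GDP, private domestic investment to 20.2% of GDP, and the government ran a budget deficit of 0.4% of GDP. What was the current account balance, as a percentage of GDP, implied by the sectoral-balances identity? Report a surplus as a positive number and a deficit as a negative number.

By the sectoral-balances identity, CA = (S_private - I) + (T - G).
Private balance = 13.5 - 20.2 = -6.7
Government balance (T - G) = -0.4
CA = -6.7 + (-0.4) = -7.1

-7.1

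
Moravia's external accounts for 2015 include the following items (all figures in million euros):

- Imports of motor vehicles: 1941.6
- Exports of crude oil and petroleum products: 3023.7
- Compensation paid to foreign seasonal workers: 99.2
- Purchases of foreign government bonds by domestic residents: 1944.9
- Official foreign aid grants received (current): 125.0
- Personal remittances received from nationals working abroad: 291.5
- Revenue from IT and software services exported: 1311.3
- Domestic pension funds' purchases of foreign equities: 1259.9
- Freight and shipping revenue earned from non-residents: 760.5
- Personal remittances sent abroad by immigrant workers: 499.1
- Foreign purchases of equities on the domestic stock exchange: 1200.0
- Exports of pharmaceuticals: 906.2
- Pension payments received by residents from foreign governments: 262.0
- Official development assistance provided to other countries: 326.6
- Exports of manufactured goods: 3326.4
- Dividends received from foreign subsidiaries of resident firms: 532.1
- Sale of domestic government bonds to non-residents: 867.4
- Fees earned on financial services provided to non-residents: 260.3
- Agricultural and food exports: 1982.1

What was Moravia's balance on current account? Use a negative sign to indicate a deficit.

Goods: 3023.7 + 1982.1 + 3326.4 - 1941.6 + 906.2 = 7296.8
Services: 260.3 + 760.5 + 1311.3 = 2332.1
Primary income: -99.2 + 532.1 = 432.9
Secondary income: 125.0 - 326.6 - 499.1 + 262.0 + 291.5 = -147.2
Current account = 7296.8 + 2332.1 + 432.9 + (-147.2) = 9914.6
(Excluded from the current account — financial account: purchases of foreign government bonds by domestic residents 1944.9, domestic pension funds' purchases of foreign equities 1259.9, foreign purchases of equities on the domestic stock exchange 1200.0, sale of domestic government bonds to non-residents 867.4.)

9914.6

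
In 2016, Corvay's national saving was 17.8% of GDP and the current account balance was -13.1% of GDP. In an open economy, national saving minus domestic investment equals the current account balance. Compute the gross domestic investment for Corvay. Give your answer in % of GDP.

I = S - CA = 17.8 - (-13.1) = 30.9

30.9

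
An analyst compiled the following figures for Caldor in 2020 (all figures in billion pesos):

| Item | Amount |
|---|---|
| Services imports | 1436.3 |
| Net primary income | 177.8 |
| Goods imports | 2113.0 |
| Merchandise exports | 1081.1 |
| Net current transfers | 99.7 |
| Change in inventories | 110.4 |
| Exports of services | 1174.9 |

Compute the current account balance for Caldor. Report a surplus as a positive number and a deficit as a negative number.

-1015.8

Goods balance = 1081.1 - 2113.0 = -1031.9
Services balance = 1174.9 - 1436.3 = -261.4
Trade balance (goods + services) = -1031.9 + (-261.4) = -1293.3
Net primary income = 177.8
Net secondary income = 99.7
Current account = -1293.3 + 177.8 + 99.7 = -1015.8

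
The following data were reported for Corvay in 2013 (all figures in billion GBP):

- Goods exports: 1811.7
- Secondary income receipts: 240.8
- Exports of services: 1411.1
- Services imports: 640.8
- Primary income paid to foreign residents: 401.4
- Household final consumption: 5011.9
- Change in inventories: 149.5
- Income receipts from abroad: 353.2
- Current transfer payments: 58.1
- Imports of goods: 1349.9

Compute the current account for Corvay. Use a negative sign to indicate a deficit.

1366.6

Goods balance = 1811.7 - 1349.9 = 461.8
Services balance = 1411.1 - 640.8 = 770.3
Trade balance (goods + services) = 461.8 + 770.3 = 1232.1
Net primary income = 353.2 - 401.4 = -48.2
Net secondary income = 240.8 - 58.1 = 182.7
Current account = 1232.1 + (-48.2) + 182.7 = 1366.6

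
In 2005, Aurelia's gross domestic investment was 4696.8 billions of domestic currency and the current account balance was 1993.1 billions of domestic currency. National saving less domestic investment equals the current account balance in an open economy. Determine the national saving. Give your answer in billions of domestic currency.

6689.9

S = I + CA = 4696.8 + 1993.1 = 6689.9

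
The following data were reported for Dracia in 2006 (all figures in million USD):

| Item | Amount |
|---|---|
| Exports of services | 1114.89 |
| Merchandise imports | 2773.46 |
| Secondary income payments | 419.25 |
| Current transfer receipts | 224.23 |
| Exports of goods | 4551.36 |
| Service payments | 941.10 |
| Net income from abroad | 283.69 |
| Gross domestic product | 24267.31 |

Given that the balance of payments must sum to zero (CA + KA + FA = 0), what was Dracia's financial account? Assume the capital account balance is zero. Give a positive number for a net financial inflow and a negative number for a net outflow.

Goods balance = 4551.36 - 2773.46 = 1777.90
Services balance = 1114.89 - 941.10 = 173.79
Trade balance (goods + services) = 1777.90 + 173.79 = 1951.69
Net primary income = 283.69
Net secondary income = 224.23 - 419.25 = -195.02
Current account = 1951.69 + 283.69 + (-195.02) = 2040.36
Financial account = -(2040.36) = -2040.36

-2040.36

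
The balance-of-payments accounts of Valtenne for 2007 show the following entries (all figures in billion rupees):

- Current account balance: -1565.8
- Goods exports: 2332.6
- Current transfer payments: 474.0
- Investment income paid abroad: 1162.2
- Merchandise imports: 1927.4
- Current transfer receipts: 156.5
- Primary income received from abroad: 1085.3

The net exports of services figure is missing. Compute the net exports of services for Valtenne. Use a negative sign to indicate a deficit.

-1576.6

Current account = goods balance + services balance + net primary income + net secondary income
Sum of the known components = 10.8
Net exports of services = CA - (known components) = -1565.8 - 10.8 = -1576.6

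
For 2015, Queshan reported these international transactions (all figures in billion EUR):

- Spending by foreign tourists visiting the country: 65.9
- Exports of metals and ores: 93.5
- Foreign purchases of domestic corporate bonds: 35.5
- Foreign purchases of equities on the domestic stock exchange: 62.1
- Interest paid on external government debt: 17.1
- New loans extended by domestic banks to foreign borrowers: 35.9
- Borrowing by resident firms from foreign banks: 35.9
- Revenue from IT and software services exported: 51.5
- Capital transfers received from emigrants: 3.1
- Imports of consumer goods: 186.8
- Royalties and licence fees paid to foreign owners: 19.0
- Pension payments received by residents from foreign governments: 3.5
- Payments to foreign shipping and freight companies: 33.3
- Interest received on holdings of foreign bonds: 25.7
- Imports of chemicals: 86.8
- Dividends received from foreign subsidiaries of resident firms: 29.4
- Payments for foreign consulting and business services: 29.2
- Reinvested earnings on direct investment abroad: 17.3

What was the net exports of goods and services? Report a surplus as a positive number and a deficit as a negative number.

Goods: 93.5 - 86.8 - 186.8 = -180.1
Services: -29.2 + 65.9 - 19.0 - 33.3 + 51.5 = 35.9
Trade balance = -180.1 + 35.9 = -144.2
(Excluded from the trade balance — financial account: foreign purchases of domestic corporate bonds 35.5, foreign purchases of equities on the domestic stock exchange 62.1, new loans extended by domestic banks to foreign borrowers 35.9, borrowing by resident firms from foreign banks 35.9; primary income: interest paid on external government debt 17.1, interest received on holdings of foreign bonds 25.7, dividends received from foreign subsidiaries of resident firms 29.4, reinvested earnings on direct investment abroad 17.3; capital account: capital transfers received from emigrants 3.1; secondary income: pension payments received by residents from foreign governments 3.5.)

-144.2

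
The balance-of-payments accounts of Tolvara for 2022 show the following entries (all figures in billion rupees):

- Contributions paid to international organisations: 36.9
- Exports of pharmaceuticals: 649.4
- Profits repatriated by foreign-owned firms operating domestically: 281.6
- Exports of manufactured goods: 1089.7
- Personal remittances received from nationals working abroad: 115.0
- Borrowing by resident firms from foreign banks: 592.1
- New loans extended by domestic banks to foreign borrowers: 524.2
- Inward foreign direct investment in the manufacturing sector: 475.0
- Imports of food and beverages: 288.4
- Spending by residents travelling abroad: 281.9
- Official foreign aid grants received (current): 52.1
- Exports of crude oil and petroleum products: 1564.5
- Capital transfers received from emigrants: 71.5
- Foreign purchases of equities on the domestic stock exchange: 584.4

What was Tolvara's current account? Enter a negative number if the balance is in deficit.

2581.9

Goods: -288.4 + 1089.7 + 649.4 + 1564.5 = 3015.2
Services: -281.9
Primary income: -281.6
Secondary income: -36.9 + 52.1 + 115.0 = 130.2
Current account = 3015.2 + (-281.9) + (-281.6) + 130.2 = 2581.9
(Excluded from the current account — financial account: borrowing by resident firms from foreign banks 592.1, new loans extended by domestic banks to foreign borrowers 524.2, inward foreign direct investment in the manufacturing sector 475.0, foreign purchases of equities on the domestic stock exchange 584.4; capital account: capital transfers received from emigrants 71.5.)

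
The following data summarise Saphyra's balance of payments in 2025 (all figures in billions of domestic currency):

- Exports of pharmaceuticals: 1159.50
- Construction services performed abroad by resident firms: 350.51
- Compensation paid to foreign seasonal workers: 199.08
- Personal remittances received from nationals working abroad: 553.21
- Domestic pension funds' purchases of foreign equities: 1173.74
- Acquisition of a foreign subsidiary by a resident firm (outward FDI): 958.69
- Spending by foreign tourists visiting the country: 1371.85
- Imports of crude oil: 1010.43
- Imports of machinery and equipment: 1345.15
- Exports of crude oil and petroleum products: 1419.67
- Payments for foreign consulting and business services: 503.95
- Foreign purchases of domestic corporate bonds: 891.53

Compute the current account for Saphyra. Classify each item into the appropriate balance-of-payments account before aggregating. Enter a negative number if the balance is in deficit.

Goods: -1345.15 - 1010.43 + 1159.50 + 1419.67 = 223.59
Services: 350.51 + 1371.85 - 503.95 = 1218.41
Primary income: -199.08
Secondary income: 553.21
Current account = 223.59 + 1218.41 + (-199.08) + 553.21 = 1796.13
(Excluded from the current account — financial account: domestic pension funds' purchases of foreign equities 1173.74, acquisition of a foreign subsidiary by a resident firm (outward FDI) 958.69, foreign purchases of domestic corporate bonds 891.53.)

1796.13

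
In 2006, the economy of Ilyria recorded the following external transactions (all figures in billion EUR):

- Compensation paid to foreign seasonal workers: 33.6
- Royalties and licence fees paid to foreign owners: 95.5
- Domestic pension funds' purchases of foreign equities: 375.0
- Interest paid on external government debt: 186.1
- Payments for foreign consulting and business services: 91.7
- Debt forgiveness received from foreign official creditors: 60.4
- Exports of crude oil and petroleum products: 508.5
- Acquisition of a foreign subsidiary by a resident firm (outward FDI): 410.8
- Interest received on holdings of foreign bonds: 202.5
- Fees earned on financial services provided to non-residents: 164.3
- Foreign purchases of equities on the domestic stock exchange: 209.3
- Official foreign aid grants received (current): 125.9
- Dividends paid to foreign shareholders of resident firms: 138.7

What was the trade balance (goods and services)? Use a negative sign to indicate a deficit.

485.6

Goods: 508.5
Services: 164.3 - 91.7 - 95.5 = -22.9
Trade balance = 508.5 + (-22.9) = 485.6
(Excluded from the trade balance — primary income: compensation paid to foreign seasonal workers 33.6, interest paid on external government debt 186.1, interest received on holdings of foreign bonds 202.5, dividends paid to foreign shareholders of resident firms 138.7; financial account: domestic pension funds' purchases of foreign equities 375.0, acquisition of a foreign subsidiary by a resident firm (outward FDI) 410.8, foreign purchases of equities on the domestic stock exchange 209.3; capital account: debt forgiveness received from foreign official creditors 60.4; secondary income: official foreign aid grants received (current) 125.9.)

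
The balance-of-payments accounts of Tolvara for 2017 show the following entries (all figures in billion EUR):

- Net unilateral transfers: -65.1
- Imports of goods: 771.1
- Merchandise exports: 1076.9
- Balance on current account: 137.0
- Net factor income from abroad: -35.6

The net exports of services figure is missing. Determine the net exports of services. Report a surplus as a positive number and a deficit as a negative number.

-68.1

Current account = goods balance + services balance + net primary income + net secondary income
Sum of the known components = 205.1
Net exports of services = CA - (known components) = 137.0 - 205.1 = -68.1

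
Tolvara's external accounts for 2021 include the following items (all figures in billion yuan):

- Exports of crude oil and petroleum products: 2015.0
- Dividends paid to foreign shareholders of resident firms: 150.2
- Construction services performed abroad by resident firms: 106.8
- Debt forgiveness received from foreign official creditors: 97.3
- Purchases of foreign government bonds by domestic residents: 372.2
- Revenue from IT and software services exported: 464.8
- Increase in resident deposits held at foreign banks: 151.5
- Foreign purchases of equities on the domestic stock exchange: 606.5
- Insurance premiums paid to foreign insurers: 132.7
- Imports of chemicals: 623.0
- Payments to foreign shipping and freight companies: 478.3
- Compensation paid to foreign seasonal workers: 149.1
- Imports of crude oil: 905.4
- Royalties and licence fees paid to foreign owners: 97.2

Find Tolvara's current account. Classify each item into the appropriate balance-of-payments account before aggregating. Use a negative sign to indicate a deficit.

Goods: 2015.0 - 905.4 - 623.0 = 486.6
Services: -97.2 - 132.7 + 464.8 + 106.8 - 478.3 = -136.6
Primary income: -149.1 - 150.2 = -299.3
Current account = 486.6 + (-136.6) + (-299.3) = 50.7
(Excluded from the current account — capital account: debt forgiveness received from foreign official creditors 97.3; financial account: purchases of foreign government bonds by domestic residents 372.2, increase in resident deposits held at foreign banks 151.5, foreign purchases of equities on the domestic stock exchange 606.5.)

50.7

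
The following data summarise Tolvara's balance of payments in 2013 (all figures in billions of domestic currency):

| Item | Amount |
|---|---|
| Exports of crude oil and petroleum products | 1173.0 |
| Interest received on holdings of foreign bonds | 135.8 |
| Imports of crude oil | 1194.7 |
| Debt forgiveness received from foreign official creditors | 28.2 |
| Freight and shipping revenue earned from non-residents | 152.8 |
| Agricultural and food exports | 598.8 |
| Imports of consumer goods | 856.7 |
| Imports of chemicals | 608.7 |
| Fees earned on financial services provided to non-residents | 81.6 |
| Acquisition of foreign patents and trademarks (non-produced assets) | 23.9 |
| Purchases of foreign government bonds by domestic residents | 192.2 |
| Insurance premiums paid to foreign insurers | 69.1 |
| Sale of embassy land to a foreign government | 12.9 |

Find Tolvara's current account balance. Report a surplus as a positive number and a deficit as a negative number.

-587.2

Goods: -1194.7 - 856.7 + 598.8 - 608.7 + 1173.0 = -888.3
Services: 152.8 + 81.6 - 69.1 = 165.3
Primary income: 135.8
Current account = (-888.3) + 165.3 + 135.8 = -587.2
(Excluded from the current account — capital account: debt forgiveness received from foreign official creditors 28.2, acquisition of foreign patents and trademarks (non-produced assets) 23.9, sale of embassy land to a foreign government 12.9; financial account: purchases of foreign government bonds by domestic residents 192.2.)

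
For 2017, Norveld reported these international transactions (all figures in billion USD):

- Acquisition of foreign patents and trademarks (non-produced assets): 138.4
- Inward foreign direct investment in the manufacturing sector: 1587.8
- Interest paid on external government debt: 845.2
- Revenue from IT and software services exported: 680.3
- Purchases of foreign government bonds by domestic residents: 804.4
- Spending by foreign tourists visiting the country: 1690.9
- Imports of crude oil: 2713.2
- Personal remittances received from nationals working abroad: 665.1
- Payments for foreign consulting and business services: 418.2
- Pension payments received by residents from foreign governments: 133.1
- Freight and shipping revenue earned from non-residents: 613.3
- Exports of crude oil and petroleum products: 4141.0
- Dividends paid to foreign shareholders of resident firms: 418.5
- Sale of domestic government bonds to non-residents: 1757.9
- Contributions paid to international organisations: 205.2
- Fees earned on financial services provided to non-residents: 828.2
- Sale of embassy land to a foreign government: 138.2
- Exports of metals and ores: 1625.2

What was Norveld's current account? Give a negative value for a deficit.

Goods: -2713.2 + 1625.2 + 4141.0 = 3053.0
Services: -418.2 + 613.3 + 1690.9 + 828.2 + 680.3 = 3394.5
Primary income: -845.2 - 418.5 = -1263.7
Secondary income: 133.1 + 665.1 - 205.2 = 593.0
Current account = 3053.0 + 3394.5 + (-1263.7) + 593.0 = 5776.8
(Excluded from the current account — capital account: acquisition of foreign patents and trademarks (non-produced assets) 138.4, sale of embassy land to a foreign government 138.2; financial account: inward foreign direct investment in the manufacturing sector 1587.8, purchases of foreign government bonds by domestic residents 804.4, sale of domestic government bonds to non-residents 1757.9.)

5776.8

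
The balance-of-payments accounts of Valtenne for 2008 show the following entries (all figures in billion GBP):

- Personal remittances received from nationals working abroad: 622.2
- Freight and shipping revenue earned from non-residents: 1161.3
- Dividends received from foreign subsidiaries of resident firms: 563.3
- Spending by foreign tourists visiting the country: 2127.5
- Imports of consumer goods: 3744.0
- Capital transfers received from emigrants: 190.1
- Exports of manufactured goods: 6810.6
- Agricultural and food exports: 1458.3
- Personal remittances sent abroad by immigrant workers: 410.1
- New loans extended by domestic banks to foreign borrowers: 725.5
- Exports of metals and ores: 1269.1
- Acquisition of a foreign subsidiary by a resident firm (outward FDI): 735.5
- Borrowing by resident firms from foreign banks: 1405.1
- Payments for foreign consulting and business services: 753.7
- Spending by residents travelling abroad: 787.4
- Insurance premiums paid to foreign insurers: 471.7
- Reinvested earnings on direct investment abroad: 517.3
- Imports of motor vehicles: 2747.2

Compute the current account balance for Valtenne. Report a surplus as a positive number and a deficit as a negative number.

5615.5

Goods: -2747.2 + 6810.6 + 1458.3 + 1269.1 - 3744.0 = 3046.8
Services: -753.7 - 471.7 + 2127.5 - 787.4 + 1161.3 = 1276.0
Primary income: 517.3 + 563.3 = 1080.6
Secondary income: -410.1 + 622.2 = 212.1
Current account = 3046.8 + 1276.0 + 1080.6 + 212.1 = 5615.5
(Excluded from the current account — capital account: capital transfers received from emigrants 190.1; financial account: new loans extended by domestic banks to foreign borrowers 725.5, acquisition of a foreign subsidiary by a resident firm (outward FDI) 735.5, borrowing by resident firms from foreign banks 1405.1.)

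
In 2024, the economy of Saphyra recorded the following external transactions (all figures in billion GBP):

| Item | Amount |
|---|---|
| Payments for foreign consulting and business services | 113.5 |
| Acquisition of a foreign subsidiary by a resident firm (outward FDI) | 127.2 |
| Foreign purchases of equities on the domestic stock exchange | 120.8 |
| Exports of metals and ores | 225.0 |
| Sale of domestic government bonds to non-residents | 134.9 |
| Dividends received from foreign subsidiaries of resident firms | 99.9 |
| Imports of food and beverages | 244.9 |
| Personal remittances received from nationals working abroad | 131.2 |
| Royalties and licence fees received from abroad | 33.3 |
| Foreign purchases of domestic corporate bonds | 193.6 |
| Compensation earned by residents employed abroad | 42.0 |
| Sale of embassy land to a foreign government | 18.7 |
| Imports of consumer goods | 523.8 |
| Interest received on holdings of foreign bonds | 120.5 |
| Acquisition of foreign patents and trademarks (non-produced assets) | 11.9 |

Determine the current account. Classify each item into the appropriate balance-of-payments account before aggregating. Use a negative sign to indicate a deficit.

-230.3

Goods: -244.9 - 523.8 + 225.0 = -543.7
Services: -113.5 + 33.3 = -80.2
Primary income: 99.9 + 120.5 + 42.0 = 262.4
Secondary income: 131.2
Current account = (-543.7) + (-80.2) + 262.4 + 131.2 = -230.3
(Excluded from the current account — financial account: acquisition of a foreign subsidiary by a resident firm (outward FDI) 127.2, foreign purchases of equities on the domestic stock exchange 120.8, sale of domestic government bonds to non-residents 134.9, foreign purchases of domestic corporate bonds 193.6; capital account: sale of embassy land to a foreign government 18.7, acquisition of foreign patents and trademarks (non-produced assets) 11.9.)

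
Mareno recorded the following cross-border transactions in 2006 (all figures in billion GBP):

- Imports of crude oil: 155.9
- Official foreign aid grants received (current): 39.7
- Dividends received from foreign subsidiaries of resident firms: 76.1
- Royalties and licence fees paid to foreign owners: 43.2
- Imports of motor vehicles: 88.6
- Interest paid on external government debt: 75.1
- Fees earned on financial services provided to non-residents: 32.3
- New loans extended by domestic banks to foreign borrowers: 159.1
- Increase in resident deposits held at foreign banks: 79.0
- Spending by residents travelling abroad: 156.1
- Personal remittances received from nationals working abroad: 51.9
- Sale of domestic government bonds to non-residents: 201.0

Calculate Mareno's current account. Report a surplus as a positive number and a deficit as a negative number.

-318.9

Goods: -155.9 - 88.6 = -244.5
Services: -156.1 - 43.2 + 32.3 = -167.0
Primary income: 76.1 - 75.1 = 1.0
Secondary income: 51.9 + 39.7 = 91.6
Current account = (-244.5) + (-167.0) + 1.0 + 91.6 = -318.9
(Excluded from the current account — financial account: new loans extended by domestic banks to foreign borrowers 159.1, increase in resident deposits held at foreign banks 79.0, sale of domestic government bonds to non-residents 201.0.)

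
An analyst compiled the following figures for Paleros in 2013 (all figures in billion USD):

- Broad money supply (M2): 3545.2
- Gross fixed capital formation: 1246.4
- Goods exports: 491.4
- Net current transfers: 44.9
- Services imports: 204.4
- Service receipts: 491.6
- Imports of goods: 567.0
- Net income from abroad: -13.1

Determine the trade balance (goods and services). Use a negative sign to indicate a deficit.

211.6

Goods balance = 491.4 - 567.0 = -75.6
Services balance = 491.6 - 204.4 = 287.2
Trade balance (goods + services) = -75.6 + 287.2 = 211.6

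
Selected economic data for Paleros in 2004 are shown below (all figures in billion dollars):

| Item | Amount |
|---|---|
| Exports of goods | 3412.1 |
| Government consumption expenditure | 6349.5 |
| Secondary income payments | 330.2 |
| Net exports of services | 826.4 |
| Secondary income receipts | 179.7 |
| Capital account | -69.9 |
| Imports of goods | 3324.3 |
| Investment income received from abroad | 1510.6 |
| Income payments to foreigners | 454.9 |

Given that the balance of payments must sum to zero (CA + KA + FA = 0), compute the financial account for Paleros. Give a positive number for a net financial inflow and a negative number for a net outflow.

Goods balance = 3412.1 - 3324.3 = 87.8
Services balance = 826.4
Trade balance (goods + services) = 87.8 + 826.4 = 914.2
Net primary income = 1510.6 - 454.9 = 1055.7
Net secondary income = 179.7 - 330.2 = -150.5
Current account = 914.2 + 1055.7 + (-150.5) = 1819.4
Financial account = -(1819.4 + (-69.9)) = -1749.5

-1749.5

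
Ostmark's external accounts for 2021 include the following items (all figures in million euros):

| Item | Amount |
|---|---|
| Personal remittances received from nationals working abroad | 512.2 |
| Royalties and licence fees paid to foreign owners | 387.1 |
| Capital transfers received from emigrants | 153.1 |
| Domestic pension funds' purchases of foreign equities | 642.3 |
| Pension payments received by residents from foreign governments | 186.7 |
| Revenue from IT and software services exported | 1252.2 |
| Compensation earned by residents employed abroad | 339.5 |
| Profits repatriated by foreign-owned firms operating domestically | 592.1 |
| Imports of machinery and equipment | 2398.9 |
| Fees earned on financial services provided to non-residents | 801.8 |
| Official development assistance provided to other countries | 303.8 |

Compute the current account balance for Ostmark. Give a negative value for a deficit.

Goods: -2398.9
Services: 1252.2 - 387.1 + 801.8 = 1666.9
Primary income: -592.1 + 339.5 = -252.6
Secondary income: -303.8 + 186.7 + 512.2 = 395.1
Current account = (-2398.9) + 1666.9 + (-252.6) + 395.1 = -589.5
(Excluded from the current account — capital account: capital transfers received from emigrants 153.1; financial account: domestic pension funds' purchases of foreign equities 642.3.)

-589.5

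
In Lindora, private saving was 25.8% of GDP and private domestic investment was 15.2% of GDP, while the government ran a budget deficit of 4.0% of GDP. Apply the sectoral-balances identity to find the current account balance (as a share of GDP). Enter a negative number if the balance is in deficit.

By the sectoral-balances identity, CA = (S_private - I) + (T - G).
Private balance = 25.8 - 15.2 = 10.6
Government balance (T - G) = -4.0
CA = 10.6 + (-4.0) = 6.6

6.6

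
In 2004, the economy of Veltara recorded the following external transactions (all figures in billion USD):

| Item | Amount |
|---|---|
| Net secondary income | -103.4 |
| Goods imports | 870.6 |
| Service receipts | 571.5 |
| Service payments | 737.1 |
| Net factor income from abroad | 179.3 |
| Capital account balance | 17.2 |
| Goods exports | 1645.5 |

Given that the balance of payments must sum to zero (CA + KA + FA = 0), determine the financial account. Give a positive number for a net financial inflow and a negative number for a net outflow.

Goods balance = 1645.5 - 870.6 = 774.9
Services balance = 571.5 - 737.1 = -165.6
Trade balance (goods + services) = 774.9 + (-165.6) = 609.3
Net primary income = 179.3
Net secondary income = -103.4
Current account = 609.3 + 179.3 + (-103.4) = 685.2
Financial account = -(685.2 + 17.2) = -702.4

-702.4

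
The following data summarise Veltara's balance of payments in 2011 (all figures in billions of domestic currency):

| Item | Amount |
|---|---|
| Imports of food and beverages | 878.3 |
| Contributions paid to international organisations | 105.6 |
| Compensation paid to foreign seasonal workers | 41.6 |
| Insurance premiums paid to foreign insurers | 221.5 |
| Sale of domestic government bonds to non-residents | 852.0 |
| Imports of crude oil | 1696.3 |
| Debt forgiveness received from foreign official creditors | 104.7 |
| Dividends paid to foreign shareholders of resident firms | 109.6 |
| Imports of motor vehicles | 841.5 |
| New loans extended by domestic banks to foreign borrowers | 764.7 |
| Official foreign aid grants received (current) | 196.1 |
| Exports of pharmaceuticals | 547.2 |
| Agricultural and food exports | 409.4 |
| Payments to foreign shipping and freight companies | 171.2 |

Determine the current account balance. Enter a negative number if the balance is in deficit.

-2912.9

Goods: -841.5 + 409.4 - 878.3 + 547.2 - 1696.3 = -2459.5
Services: -171.2 - 221.5 = -392.7
Primary income: -41.6 - 109.6 = -151.2
Secondary income: -105.6 + 196.1 = 90.5
Current account = (-2459.5) + (-392.7) + (-151.2) + 90.5 = -2912.9
(Excluded from the current account — financial account: sale of domestic government bonds to non-residents 852.0, new loans extended by domestic banks to foreign borrowers 764.7; capital account: debt forgiveness received from foreign official creditors 104.7.)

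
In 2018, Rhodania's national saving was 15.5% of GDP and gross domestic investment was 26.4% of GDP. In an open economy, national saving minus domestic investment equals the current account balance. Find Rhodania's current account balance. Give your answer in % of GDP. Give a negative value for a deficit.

-10.9

CA = S - I = 15.5 - 26.4 = -10.9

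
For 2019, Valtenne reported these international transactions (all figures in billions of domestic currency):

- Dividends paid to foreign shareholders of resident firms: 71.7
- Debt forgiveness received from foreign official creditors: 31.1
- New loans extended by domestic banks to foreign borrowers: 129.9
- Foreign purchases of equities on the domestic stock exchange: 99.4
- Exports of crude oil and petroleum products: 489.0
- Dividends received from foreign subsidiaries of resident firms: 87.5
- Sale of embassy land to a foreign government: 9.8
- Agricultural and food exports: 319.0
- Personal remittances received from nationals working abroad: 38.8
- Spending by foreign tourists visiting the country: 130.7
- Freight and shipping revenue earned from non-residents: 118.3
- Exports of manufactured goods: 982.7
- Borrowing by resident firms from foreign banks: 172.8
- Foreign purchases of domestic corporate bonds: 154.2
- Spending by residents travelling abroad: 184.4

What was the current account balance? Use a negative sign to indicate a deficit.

1909.9

Goods: 319.0 + 489.0 + 982.7 = 1790.7
Services: 130.7 + 118.3 - 184.4 = 64.6
Primary income: 87.5 - 71.7 = 15.8
Secondary income: 38.8
Current account = 1790.7 + 64.6 + 15.8 + 38.8 = 1909.9
(Excluded from the current account — capital account: debt forgiveness received from foreign official creditors 31.1, sale of embassy land to a foreign government 9.8; financial account: new loans extended by domestic banks to foreign borrowers 129.9, foreign purchases of equities on the domestic stock exchange 99.4, borrowing by resident firms from foreign banks 172.8, foreign purchases of domestic corporate bonds 154.2.)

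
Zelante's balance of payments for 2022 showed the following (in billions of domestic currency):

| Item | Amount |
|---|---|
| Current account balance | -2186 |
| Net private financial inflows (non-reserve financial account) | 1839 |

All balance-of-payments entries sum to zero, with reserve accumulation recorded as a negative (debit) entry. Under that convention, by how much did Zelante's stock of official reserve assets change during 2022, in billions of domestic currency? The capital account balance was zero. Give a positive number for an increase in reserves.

Official reserve transactions balance = -((-2186) + 1839) = 347
An accumulation of reserves is recorded as a debit (negative entry), so the change in the stock of reserves is the negative of that balance.
Change in official reserves = -(347) = -347

-347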